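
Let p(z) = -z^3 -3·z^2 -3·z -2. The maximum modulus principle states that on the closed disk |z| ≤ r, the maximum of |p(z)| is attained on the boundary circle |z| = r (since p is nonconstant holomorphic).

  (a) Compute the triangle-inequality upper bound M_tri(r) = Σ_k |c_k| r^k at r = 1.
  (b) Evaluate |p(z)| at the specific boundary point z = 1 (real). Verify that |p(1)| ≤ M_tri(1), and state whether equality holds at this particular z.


Coefficients: c_0 = -2, c_1 = -3, c_2 = -3, c_3 = -1. Radius r = 1.
Part (a). Triangle bound: M_tri(r) = Σ_k |c_k| r^k
  = |-2|·1^0 + |-3|·1^1 + |-3|·1^2 + |-1|·1^3
  = 2 + 3 + 3 + 1 = 9.
This bounds M(r) := max_{|z|=r} |p(z)| from above; equality holds iff all terms c_k z^k can be made to align in phase at a single z on |z|=r.
Part (b). At z = 1 (real, on the circle |z| = r):
  p(1) = (-2)·1^0 + (-3)·1^1 + (-3)·1^2 + (-1)·1^3 = -9.
  |p(1)| = 9.
Since all nonzero coefficients share the same sign, |p(1)| = 9 = M_tri(1); the triangle bound is attained at z = 1, so in fact M(r) = 9.

M_tri(1) = 9; |p(1)| = 9; equality at z=1: yes.


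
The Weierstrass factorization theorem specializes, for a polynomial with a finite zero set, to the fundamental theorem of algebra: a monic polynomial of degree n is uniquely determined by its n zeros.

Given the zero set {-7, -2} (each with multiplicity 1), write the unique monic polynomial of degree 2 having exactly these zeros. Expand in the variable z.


The polynomial is p(z) = ∏_{α ∈ S} (z − α), where S = {-7, -2}.
Expanding the product yields: p(z) = z^2 + 9·z + 14.
The resulting polynomial has degree 2 and real coefficients as required.

p(z) = z^2 + 9·z + 14.


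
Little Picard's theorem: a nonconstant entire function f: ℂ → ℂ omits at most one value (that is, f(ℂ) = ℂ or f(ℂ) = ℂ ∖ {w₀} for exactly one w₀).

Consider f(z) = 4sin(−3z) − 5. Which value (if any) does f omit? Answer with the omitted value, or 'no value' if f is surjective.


Little Picard bounds the complement of f(ℂ) to at most one point.
sin is entire and surjective onto ℂ: for every w ∈ ℂ, sin(ζ) = w has a solution ζ ∈ ℂ (e.g., via the complex inverse arcsin). With ζ = −3z this gives z = ζ/(-3). Then 4·sin(−3z) takes every value in 4·ℂ = ℂ, and adding -5 is a bijection of ℂ. So f is surjective and omits no value. (Note: only on the real line is sin bounded by [−1, 1].)

Omitted value: no value.


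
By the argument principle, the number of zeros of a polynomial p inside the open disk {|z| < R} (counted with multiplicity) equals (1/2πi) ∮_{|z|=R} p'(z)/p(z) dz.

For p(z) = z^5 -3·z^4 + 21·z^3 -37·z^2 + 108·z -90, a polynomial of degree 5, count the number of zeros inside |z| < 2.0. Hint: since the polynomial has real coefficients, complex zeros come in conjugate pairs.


The zeros of p are: 1, (0 + 3i), (0 - 3i), (1 + 3i), (1 - 3i).
Their magnitudes are: 1, 3, 3, 3.162, 3.162.
Zeros with |z| < R = 2.0: 1.
Count = 1.
By the argument principle, (1/2πi) ∮_{|z|=R} p'(z)/p(z) dz equals exactly this count.

Number of zeros inside |z| < 2.0: 1.


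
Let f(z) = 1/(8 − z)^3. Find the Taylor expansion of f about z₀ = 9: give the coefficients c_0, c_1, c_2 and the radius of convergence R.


Let w = z − z₀, so z = z₀ + w.
Then 8 − z = 8 − (z₀ + w) = (8 − z₀) − w = -1 − w.
f(z) = 1/(-1 − w)^3 = (1/(-1)^3) · (1 − w/(-1))^{−3}.
By the binomial series (1−u)^{−3} = Σ_{n≥0} C(n+2, 2) u^n for |u|<1, with u = w/(-1):
  c_n = C(n+2, 2) / (-1)^(n+3).
  c_0 = 1/(-1)^3 = -1.
  c_1 = 3/(-1)^4 = 3.
  c_2 = 6/(-1)^5 = -6.
The series is valid for |w/d| < 1, i.e. |z − z₀| < |d|.
Radius of convergence: R = |8 − z₀| = |-1| = 1 (distance from z₀ to the singularity z = 8).

c_0 = -1, c_1 = 3, c_2 = -6; R = 1.


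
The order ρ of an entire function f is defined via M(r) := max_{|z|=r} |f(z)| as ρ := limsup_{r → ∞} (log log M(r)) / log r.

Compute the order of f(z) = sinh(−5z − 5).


sinh(w) is a linear combination of e^{iw} and e^{−iw} (or e^w, e^{−w} in the hyperbolic case), so |sinh(w)| ≤ e^{|w|}. With w = −5z − 5, |w| ≤ 5|z| + 5 = 5r + 5 on |z| = r, giving M(r) ≤ e^{5r + 5}, so ρ ≤ 1. On a suitable ray (z = it for sin/cos; z = t for sinh/cosh, t real → ∞), |sinh(−5z − 5)| grows like e^{5|t|}/2, so ρ ≥ 1. Hence ρ = 1.
Therefore ρ = 1.

Order ρ = 1.


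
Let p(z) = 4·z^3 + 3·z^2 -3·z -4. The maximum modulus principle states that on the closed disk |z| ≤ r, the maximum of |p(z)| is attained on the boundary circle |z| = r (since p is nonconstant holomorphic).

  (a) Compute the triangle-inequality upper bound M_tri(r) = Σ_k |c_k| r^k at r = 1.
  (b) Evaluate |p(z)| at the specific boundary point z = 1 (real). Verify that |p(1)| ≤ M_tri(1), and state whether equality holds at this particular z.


Coefficients: c_0 = -4, c_1 = -3, c_2 = 3, c_3 = 4. Radius r = 1.
Part (a). Triangle bound: M_tri(r) = Σ_k |c_k| r^k
  = |-4|·1^0 + |-3|·1^1 + |3|·1^2 + |4|·1^3
  = 4 + 3 + 3 + 4 = 14.
This bounds M(r) := max_{|z|=r} |p(z)| from above; equality holds iff all terms c_k z^k can be made to align in phase at a single z on |z|=r.
Part (b). At z = 1 (real, on the circle |z| = r):
  p(1) = (-4)·1^0 + (-3)·1^1 + (3)·1^2 + (4)·1^3 = 0.
  |p(1)| = 0.
Check: |p(1)| = 0 ≤ 14 = M_tri(1). ✓ Equality does not hold at z = 1 (the coefficients have mixed signs, so the terms do not all align in phase there).

M_tri(1) = 14; |p(1)| = 0; equality at z=1: no.


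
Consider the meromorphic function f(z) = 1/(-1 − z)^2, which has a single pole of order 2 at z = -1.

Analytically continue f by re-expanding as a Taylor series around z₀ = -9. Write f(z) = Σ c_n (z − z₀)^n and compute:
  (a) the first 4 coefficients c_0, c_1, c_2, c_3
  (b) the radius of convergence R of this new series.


Let w = z − z₀, so z = z₀ + w.
Then -1 − z = -1 − (z₀ + w) = (-1 − z₀) − w = 8 − w.
f(z) = 1/(8 − w)^2 = (1/(8)^2) · (1 − w/(8))^{−2}.
By the binomial series (1−u)^{−2} = Σ_{n≥0} C(n+1, 1) u^n for |u|<1, with u = w/(8):
  c_n = C(n+1, 1) / (8)^(n+2).
  c_0 = 1/(8)^2 = 1/64.
  c_1 = 2/(8)^3 = 1/256.
  c_2 = 3/(8)^4 = 3/4096.
  c_3 = 4/(8)^5 = 1/8192.
The series is valid for |w/d| < 1, i.e. |z − z₀| < |d|.
Radius of convergence: R = |-1 − z₀| = |8| = 8 (distance from z₀ to the singularity z = -1).

c_0 = 1/64, c_1 = 1/256, c_2 = 3/4096, c_3 = 1/8192; R = 8.


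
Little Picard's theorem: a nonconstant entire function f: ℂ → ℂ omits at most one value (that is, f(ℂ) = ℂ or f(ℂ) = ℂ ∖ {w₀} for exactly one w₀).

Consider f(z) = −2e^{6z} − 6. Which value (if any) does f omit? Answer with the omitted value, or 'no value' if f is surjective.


Little Picard bounds the complement of f(ℂ) to at most one point.
e^{6z} is never zero on ℂ, so -2·e^{6z} takes every value in ℂ ∖ {0}. Adding -6 shifts the range to ℂ ∖ {-6}. Thus f omits exactly the value -6.

Omitted value: -6.


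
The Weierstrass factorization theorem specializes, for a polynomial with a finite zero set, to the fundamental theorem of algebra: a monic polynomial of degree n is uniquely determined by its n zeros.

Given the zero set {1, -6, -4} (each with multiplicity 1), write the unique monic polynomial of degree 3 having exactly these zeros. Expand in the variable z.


The polynomial is p(z) = ∏_{α ∈ S} (z − α), where S = {1, -6, -4}.
Expanding the product yields: p(z) = z^3 + 9·z^2 + 14·z -24.
The resulting polynomial has degree 3 and real coefficients as required.

p(z) = z^3 + 9·z^2 + 14·z -24.


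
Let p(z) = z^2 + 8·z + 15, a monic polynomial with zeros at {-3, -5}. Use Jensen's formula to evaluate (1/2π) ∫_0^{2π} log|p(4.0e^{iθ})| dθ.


Zeros: -5, -3; r = 4.0.
Inside |z| < r: -3. Outside (|z| ≥ r): -5.
p(0) = 15, so log|p(0)| = log(15) = 2.7081.
Apply Jensen: I(r) = log|p(0)| + Σ_k log(r/|z_k|), summed over zeros inside |z| < r.
  log(r/|z_k|) for z_k = -3: log(4.0/3) = 0.2877
  Outside zeros (-5) contribute nothing to the Jensen sum.
Sum over inside zeros: 0.2877.
I(r) = log|p(0)| + (inside sum) = 2.7081 + 0.2877 = 2.9957.
Note: since some zeros are outside |z| ≤ r, the simplified n·log(r) form does NOT apply — only the inside zeros contribute.

I(r) ≈ 2.9957.


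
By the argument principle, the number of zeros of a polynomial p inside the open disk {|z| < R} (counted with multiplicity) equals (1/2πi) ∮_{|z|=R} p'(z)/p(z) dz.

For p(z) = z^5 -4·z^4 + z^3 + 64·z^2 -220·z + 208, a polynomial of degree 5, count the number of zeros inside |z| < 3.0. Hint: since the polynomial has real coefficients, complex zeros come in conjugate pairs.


The zeros of p are: -4, 2, 2, (2 + 3i), (2 - 3i).
Their magnitudes are: 4, 2, 2, 3.606, 3.606.
Zeros with |z| < R = 3.0: 2, 2.
Count = 2.
By the argument principle, (1/2πi) ∮_{|z|=R} p'(z)/p(z) dz equals exactly this count.

Number of zeros inside |z| < 3.0: 2.


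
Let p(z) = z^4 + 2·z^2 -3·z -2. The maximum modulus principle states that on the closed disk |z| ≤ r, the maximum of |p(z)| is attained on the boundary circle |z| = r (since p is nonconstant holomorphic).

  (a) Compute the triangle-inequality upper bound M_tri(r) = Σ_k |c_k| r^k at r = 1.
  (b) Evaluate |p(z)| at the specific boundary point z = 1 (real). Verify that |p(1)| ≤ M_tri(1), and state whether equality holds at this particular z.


Coefficients: c_0 = -2, c_1 = -3, c_2 = 2, c_3 = 0, c_4 = 1. Radius r = 1.
Part (a). Triangle bound: M_tri(r) = Σ_k |c_k| r^k
  = |-2|·1^0 + |-3|·1^1 + |2|·1^2 + |0|·1^3 + |1|·1^4
  = 2 + 3 + 2 + 0 + 1 = 8.
This bounds M(r) := max_{|z|=r} |p(z)| from above; equality holds iff all terms c_k z^k can be made to align in phase at a single z on |z|=r.
Part (b). At z = 1 (real, on the circle |z| = r):
  p(1) = (-2)·1^0 + (-3)·1^1 + (2)·1^2 + (0)·1^3 + (1)·1^4 = -2.
  |p(1)| = 2.
Check: |p(1)| = 2 ≤ 8 = M_tri(1). ✓ Equality does not hold at z = 1 (the coefficients have mixed signs, so the terms do not all align in phase there).

M_tri(1) = 8; |p(1)| = 2; equality at z=1: no.


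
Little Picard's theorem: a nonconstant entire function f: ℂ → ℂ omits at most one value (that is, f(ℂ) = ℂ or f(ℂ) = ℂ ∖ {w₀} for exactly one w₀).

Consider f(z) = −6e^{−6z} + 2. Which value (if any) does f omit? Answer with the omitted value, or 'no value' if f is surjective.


Little Picard bounds the complement of f(ℂ) to at most one point.
e^{−6z} is never zero on ℂ, so -6·e^{−6z} takes every value in ℂ ∖ {0}. Adding 2 shifts the range to ℂ ∖ {2}. Thus f omits exactly the value 2.

Omitted value: 2.


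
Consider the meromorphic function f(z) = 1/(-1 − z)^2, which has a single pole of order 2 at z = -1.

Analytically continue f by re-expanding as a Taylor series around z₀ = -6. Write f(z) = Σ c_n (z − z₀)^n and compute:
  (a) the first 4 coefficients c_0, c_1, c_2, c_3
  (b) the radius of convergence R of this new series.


Let w = z − z₀, so z = z₀ + w.
Then -1 − z = -1 − (z₀ + w) = (-1 − z₀) − w = 5 − w.
f(z) = 1/(5 − w)^2 = (1/(5)^2) · (1 − w/(5))^{−2}.
By the binomial series (1−u)^{−2} = Σ_{n≥0} C(n+1, 1) u^n for |u|<1, with u = w/(5):
  c_n = C(n+1, 1) / (5)^(n+2).
  c_0 = 1/(5)^2 = 1/25.
  c_1 = 2/(5)^3 = 2/125.
  c_2 = 3/(5)^4 = 3/625.
  c_3 = 4/(5)^5 = 4/3125.
The series is valid for |w/d| < 1, i.e. |z − z₀| < |d|.
Radius of convergence: R = |-1 − z₀| = |5| = 5 (distance from z₀ to the singularity z = -1).

c_0 = 1/25, c_1 = 2/125, c_2 = 3/625, c_3 = 4/3125; R = 5.


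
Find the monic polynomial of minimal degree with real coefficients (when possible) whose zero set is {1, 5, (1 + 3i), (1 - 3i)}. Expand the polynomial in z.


The polynomial is p(z) = ∏_{α ∈ S} (z − α), where S = {1, 5, (1 + 3i), (1 - 3i)}.
Expanding the product yields: p(z) = z^4 -8·z^3 + 27·z^2 -70·z + 50.
Note conjugate pairs combine to real quadratics: (z − (1+3i))(z − (1−3i)) = z² − 2z + 10.
The resulting polynomial has degree 4 and real coefficients as required.

p(z) = z^4 -8·z^3 + 27·z^2 -70·z + 50.


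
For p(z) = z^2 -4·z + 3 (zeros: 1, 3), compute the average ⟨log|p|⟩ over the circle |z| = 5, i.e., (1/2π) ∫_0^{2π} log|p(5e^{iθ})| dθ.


Zeros: 1, 3; r = 5.
Inside |z| < r: 1, 3. Outside (|z| ≥ r): ∅.
p(0) = 3, so log|p(0)| = log(3) = 1.0986.
Apply Jensen: I(r) = log|p(0)| + Σ_k log(r/|z_k|), summed over zeros inside |z| < r.
  log(r/|z_k|) for z_k = 1: log(5/1) = 1.6094
  log(r/|z_k|) for z_k = 3: log(5/3) = 0.5108
Sum over inside zeros: 2.1203.
I(r) = log|p(0)| + (inside sum) = 1.0986 + 2.1203 = 3.2189.
Closed form (all zeros inside, monic): I(r) = n·log(r) = 2·log(5) = 3.2189. ✓

I(r) ≈ 3.2189.


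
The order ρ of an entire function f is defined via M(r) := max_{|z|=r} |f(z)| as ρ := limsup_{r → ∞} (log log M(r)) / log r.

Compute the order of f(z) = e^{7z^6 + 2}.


|e^{7z^6 + 2}| = e^{Re(7·z^6) + 2} ≤ e^{7|z|^6 + 2} = e^{7r^6 + 2} on |z| = r, so ρ ≤ 6. Choosing z on |z|=r so that 7·z^6 is real positive (always possible by picking arg z appropriately) gives |f(z)| = e^{7r^6 + 2}, matching the bound. The additive constant 2 does not affect log log M(r) ~ 6·log r. Hence ρ = 6.
Therefore ρ = 6.

Order ρ = 6.


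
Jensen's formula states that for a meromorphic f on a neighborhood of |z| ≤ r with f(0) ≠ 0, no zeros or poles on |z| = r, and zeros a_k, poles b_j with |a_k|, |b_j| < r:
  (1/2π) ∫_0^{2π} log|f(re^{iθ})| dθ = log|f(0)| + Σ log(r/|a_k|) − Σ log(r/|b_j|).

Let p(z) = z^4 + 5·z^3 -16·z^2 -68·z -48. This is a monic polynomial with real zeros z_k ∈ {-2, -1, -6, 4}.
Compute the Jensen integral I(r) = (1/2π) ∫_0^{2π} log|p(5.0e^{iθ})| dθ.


Zeros: -6, -2, -1, 4; r = 5.0.
Inside |z| < r: -2, -1, 4. Outside (|z| ≥ r): -6.
p(0) = -48, so log|p(0)| = log(48) = 3.8712.
Apply Jensen: I(r) = log|p(0)| + Σ_k log(r/|z_k|), summed over zeros inside |z| < r.
  log(r/|z_k|) for z_k = -2: log(5.0/2) = 0.9163
  log(r/|z_k|) for z_k = -1: log(5.0/1) = 1.6094
  log(r/|z_k|) for z_k = 4: log(5.0/4) = 0.2231
  Outside zeros (-6) contribute nothing to the Jensen sum.
Sum over inside zeros: 2.7489.
I(r) = log|p(0)| + (inside sum) = 3.8712 + 2.7489 = 6.6201.
Note: since some zeros are outside |z| ≤ r, the simplified n·log(r) form does NOT apply — only the inside zeros contribute.

I(r) ≈ 6.6201.


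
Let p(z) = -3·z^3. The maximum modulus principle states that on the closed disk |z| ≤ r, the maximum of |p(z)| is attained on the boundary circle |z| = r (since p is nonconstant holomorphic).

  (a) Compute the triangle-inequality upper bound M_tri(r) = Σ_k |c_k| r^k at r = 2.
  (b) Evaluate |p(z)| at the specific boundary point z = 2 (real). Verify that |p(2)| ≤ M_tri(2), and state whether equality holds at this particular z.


Coefficients: c_0 = 0, c_1 = 0, c_2 = 0, c_3 = -3. Radius r = 2.
Part (a). Triangle bound: M_tri(r) = Σ_k |c_k| r^k
  = |0|·2^0 + |0|·2^1 + |0|·2^2 + |-3|·2^3
  = 0 + 0 + 0 + 24 = 24.
This bounds M(r) := max_{|z|=r} |p(z)| from above; equality holds iff all terms c_k z^k can be made to align in phase at a single z on |z|=r.
Part (b). At z = 2 (real, on the circle |z| = r):
  p(2) = (0)·2^0 + (0)·2^1 + (0)·2^2 + (-3)·2^3 = -24.
  |p(2)| = 24.
Since all nonzero coefficients share the same sign, |p(2)| = 24 = M_tri(2); the triangle bound is attained at z = 2, so in fact M(r) = 24.

M_tri(2) = 24; |p(2)| = 24; equality at z=2: yes.


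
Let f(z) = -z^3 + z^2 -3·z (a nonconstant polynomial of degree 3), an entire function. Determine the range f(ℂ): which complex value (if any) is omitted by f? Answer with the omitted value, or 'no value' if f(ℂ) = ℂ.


Little Picard bounds the complement of f(ℂ) to at most one point.
For every w ∈ ℂ, the equation p(z) − w = 0 is a nonconstant polynomial in z and hence has at least one root by the fundamental theorem of algebra. So p is surjective onto ℂ, omitting no value.

Omitted value: no value.


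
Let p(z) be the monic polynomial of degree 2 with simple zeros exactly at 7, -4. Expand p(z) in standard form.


The polynomial is p(z) = ∏_{α ∈ S} (z − α), where S = {7, -4}.
Expanding the product yields: p(z) = z^2 -3·z -28.
The resulting polynomial has degree 2 and real coefficients as required.

p(z) = z^2 -3·z -28.


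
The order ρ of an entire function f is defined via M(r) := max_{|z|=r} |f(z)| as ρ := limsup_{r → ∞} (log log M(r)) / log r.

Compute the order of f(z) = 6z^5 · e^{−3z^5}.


M(r) = max_{|z|=r} |6|·|z|^5·|e^{−3z^5}| = 6·r^5 · e^{3r^5} (the factors attain their maxima compatibly on |z|=r). Then log M(r) = log 6 + 5·log r + 3r^5, dominated by the last term, so log log M(r) ~ 5·log r. The polynomial factor 6z^5 contributes only a log r term and does not affect the order. ρ = 5.
Therefore ρ = 5.

Order ρ = 5.


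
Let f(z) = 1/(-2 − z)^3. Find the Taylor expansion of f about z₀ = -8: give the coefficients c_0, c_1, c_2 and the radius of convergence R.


Let w = z − z₀, so z = z₀ + w.
Then -2 − z = -2 − (z₀ + w) = (-2 − z₀) − w = 6 − w.
f(z) = 1/(6 − w)^3 = (1/(6)^3) · (1 − w/(6))^{−3}.
By the binomial series (1−u)^{−3} = Σ_{n≥0} C(n+2, 2) u^n for |u|<1, with u = w/(6):
  c_n = C(n+2, 2) / (6)^(n+3).
  c_0 = 1/(6)^3 = 1/216.
  c_1 = 3/(6)^4 = 1/432.
  c_2 = 6/(6)^5 = 1/1296.
The series is valid for |w/d| < 1, i.e. |z − z₀| < |d|.
Radius of convergence: R = |-2 − z₀| = |6| = 6 (distance from z₀ to the singularity z = -2).

c_0 = 1/216, c_1 = 1/432, c_2 = 1/1296; R = 6.


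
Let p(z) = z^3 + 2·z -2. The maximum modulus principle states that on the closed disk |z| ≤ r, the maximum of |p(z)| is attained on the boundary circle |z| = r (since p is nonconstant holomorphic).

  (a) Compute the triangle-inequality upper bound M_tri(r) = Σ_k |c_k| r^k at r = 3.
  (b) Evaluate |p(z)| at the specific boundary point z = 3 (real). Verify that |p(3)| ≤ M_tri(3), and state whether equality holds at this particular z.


Coefficients: c_0 = -2, c_1 = 2, c_2 = 0, c_3 = 1. Radius r = 3.
Part (a). Triangle bound: M_tri(r) = Σ_k |c_k| r^k
  = |-2|·3^0 + |2|·3^1 + |0|·3^2 + |1|·3^3
  = 2 + 6 + 0 + 27 = 35.
This bounds M(r) := max_{|z|=r} |p(z)| from above; equality holds iff all terms c_k z^k can be made to align in phase at a single z on |z|=r.
Part (b). At z = 3 (real, on the circle |z| = r):
  p(3) = (-2)·3^0 + (2)·3^1 + (0)·3^2 + (1)·3^3 = 31.
  |p(3)| = 31.
Check: |p(3)| = 31 ≤ 35 = M_tri(3). ✓ Equality does not hold at z = 3 (the coefficients have mixed signs, so the terms do not all align in phase there).

M_tri(3) = 35; |p(3)| = 31; equality at z=3: no.


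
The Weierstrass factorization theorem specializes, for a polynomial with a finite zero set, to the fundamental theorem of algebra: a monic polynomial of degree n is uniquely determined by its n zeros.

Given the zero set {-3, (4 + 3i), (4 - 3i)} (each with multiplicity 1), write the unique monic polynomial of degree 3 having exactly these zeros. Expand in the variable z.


The polynomial is p(z) = ∏_{α ∈ S} (z − α), where S = {-3, (4 + 3i), (4 - 3i)}.
Expanding the product yields: p(z) = z^3 -5·z^2 + z + 75.
Note conjugate pairs combine to real quadratics: (z − (4+3i))(z − (4−3i)) = z² − 8z + 25.
The resulting polynomial has degree 3 and real coefficients as required.

p(z) = z^3 -5·z^2 + z + 75.


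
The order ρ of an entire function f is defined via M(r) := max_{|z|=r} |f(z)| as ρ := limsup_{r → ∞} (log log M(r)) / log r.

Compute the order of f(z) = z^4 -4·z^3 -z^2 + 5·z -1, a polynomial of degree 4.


|f(z)| ≤ Σ|c_k|·r^k = O(r^4) as r → ∞. Polynomial growth is O(e^{r^ε}) for every ε > 0 (since r^4/e^{r^ε} → 0), so ρ ≤ ε for all ε > 0, i.e. ρ = 0. Every nonconstant polynomial has order 0.
Therefore ρ = 0.

Order ρ = 0.


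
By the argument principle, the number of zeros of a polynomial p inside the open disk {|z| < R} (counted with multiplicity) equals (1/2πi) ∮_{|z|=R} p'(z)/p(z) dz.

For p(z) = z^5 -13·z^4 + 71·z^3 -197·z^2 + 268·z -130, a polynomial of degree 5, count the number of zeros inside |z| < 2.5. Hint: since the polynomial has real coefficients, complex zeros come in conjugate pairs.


The zeros of p are: 1, (3 + 1i), (3 - 1i), (3 + 2i), (3 - 2i).
Their magnitudes are: 1, 3.162, 3.162, 3.606, 3.606.
Zeros with |z| < R = 2.5: 1.
Count = 1.
By the argument principle, (1/2πi) ∮_{|z|=R} p'(z)/p(z) dz equals exactly this count.

Number of zeros inside |z| < 2.5: 1.


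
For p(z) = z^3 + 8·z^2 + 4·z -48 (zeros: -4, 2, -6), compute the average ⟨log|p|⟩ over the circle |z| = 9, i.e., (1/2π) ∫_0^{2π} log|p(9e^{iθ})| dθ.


Zeros: -6, -4, 2; r = 9.
Inside |z| < r: -6, -4, 2. Outside (|z| ≥ r): ∅.
p(0) = -48, so log|p(0)| = log(48) = 3.8712.
Apply Jensen: I(r) = log|p(0)| + Σ_k log(r/|z_k|), summed over zeros inside |z| < r.
  log(r/|z_k|) for z_k = -4: log(9/4) = 0.8109
  log(r/|z_k|) for z_k = 2: log(9/2) = 1.5041
  log(r/|z_k|) for z_k = -6: log(9/6) = 0.4055
Sum over inside zeros: 2.7205.
I(r) = log|p(0)| + (inside sum) = 3.8712 + 2.7205 = 6.5917.
Closed form (all zeros inside, monic): I(r) = n·log(r) = 3·log(9) = 6.5917. ✓

I(r) ≈ 6.5917.


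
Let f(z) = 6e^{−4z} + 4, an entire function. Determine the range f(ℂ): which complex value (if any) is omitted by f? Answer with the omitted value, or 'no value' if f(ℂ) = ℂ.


Little Picard bounds the complement of f(ℂ) to at most one point.
e^{−4z} is never zero on ℂ, so 6·e^{−4z} takes every value in ℂ ∖ {0}. Adding 4 shifts the range to ℂ ∖ {4}. Thus f omits exactly the value 4.

Omitted value: 4.


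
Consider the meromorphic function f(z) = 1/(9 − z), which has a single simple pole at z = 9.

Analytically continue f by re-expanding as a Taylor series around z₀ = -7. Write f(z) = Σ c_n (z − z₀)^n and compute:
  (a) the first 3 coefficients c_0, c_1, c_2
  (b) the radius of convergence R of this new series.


Let w = z − z₀, so z = z₀ + w.
Then 9 − z = 9 − (z₀ + w) = (9 − z₀) − w = 16 − w.
f(z) = 1/(16 − w) = (1/(16)) · 1/(1 − w/(16)) = Σ_{n≥0} w^n / (16)^(n+1).
So c_n = 1/(16)^(n+1):
  c_0 = 1/(16)^1 = 1/16.
  c_1 = 1/(16)^2 = 1/256.
  c_2 = 1/(16)^3 = 1/4096.
The series is valid for |w/d| < 1, i.e. |z − z₀| < |d|.
Radius of convergence: R = |9 − z₀| = |16| = 16 (distance from z₀ to the singularity z = 9).

c_0 = 1/16, c_1 = 1/256, c_2 = 1/4096; R = 16.


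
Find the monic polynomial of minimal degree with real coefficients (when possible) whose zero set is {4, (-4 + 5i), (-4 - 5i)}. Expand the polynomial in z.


The polynomial is p(z) = ∏_{α ∈ S} (z − α), where S = {4, (-4 + 5i), (-4 - 5i)}.
Expanding the product yields: p(z) = z^3 + 4·z^2 + 9·z -164.
Note conjugate pairs combine to real quadratics: (z − (-4+5i))(z − (-4−5i)) = z² + 8z + 41.
The resulting polynomial has degree 3 and real coefficients as required.

p(z) = z^3 + 4·z^2 + 9·z -164.


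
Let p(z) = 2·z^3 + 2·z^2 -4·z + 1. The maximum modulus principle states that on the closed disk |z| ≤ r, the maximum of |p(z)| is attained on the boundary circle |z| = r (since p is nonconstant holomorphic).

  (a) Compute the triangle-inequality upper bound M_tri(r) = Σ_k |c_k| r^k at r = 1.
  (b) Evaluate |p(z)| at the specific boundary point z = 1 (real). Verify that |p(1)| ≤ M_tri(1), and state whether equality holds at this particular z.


Coefficients: c_0 = 1, c_1 = -4, c_2 = 2, c_3 = 2. Radius r = 1.
Part (a). Triangle bound: M_tri(r) = Σ_k |c_k| r^k
  = |1|·1^0 + |-4|·1^1 + |2|·1^2 + |2|·1^3
  = 1 + 4 + 2 + 2 = 9.
This bounds M(r) := max_{|z|=r} |p(z)| from above; equality holds iff all terms c_k z^k can be made to align in phase at a single z on |z|=r.
Part (b). At z = 1 (real, on the circle |z| = r):
  p(1) = (1)·1^0 + (-4)·1^1 + (2)·1^2 + (2)·1^3 = 1.
  |p(1)| = 1.
Check: |p(1)| = 1 ≤ 9 = M_tri(1). ✓ Equality does not hold at z = 1 (the coefficients have mixed signs, so the terms do not all align in phase there).

M_tri(1) = 9; |p(1)| = 1; equality at z=1: no.


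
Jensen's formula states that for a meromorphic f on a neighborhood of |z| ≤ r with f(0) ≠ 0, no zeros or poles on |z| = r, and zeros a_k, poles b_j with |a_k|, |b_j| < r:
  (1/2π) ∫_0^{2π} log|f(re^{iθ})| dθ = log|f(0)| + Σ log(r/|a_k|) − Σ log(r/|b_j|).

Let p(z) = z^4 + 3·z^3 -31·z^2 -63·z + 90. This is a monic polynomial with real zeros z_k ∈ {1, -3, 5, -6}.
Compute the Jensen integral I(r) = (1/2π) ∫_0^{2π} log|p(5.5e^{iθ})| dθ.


Zeros: -6, -3, 1, 5; r = 5.5.
Inside |z| < r: -3, 1, 5. Outside (|z| ≥ r): -6.
p(0) = 90, so log|p(0)| = log(90) = 4.4998.
Apply Jensen: I(r) = log|p(0)| + Σ_k log(r/|z_k|), summed over zeros inside |z| < r.
  log(r/|z_k|) for z_k = 1: log(5.5/1) = 1.7047
  log(r/|z_k|) for z_k = -3: log(5.5/3) = 0.6061
  log(r/|z_k|) for z_k = 5: log(5.5/5) = 0.0953
  Outside zeros (-6) contribute nothing to the Jensen sum.
Sum over inside zeros: 2.4062.
I(r) = log|p(0)| + (inside sum) = 4.4998 + 2.4062 = 6.9060.
Note: since some zeros are outside |z| ≤ r, the simplified n·log(r) form does NOT apply — only the inside zeros contribute.

I(r) ≈ 6.9060.


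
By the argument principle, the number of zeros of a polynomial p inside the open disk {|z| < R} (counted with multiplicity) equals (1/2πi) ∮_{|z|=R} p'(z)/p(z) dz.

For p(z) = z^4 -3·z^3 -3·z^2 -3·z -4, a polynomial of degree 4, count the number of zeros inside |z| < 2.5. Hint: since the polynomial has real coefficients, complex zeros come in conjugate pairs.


The zeros of p are: 4, (0 + 1i), (0 - 1i), -1.
Their magnitudes are: 4, 1, 1, 1.
Zeros with |z| < R = 2.5: (0 + 1i), (0 - 1i), -1.
Count = 3.
By the argument principle, (1/2πi) ∮_{|z|=R} p'(z)/p(z) dz equals exactly this count.

Number of zeros inside |z| < 2.5: 3.


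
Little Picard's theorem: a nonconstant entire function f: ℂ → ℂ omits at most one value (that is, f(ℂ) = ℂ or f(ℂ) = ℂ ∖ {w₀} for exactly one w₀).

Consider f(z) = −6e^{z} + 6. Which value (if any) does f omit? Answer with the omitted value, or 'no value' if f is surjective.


Little Picard bounds the complement of f(ℂ) to at most one point.
e^{z} is never zero on ℂ, so -6·e^{z} takes every value in ℂ ∖ {0}. Adding 6 shifts the range to ℂ ∖ {6}. Thus f omits exactly the value 6.

Omitted value: 6.


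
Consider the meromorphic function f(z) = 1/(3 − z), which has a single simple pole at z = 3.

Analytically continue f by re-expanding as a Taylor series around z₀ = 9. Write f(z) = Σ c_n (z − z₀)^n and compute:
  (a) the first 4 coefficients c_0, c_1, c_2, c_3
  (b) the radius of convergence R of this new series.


Let w = z − z₀, so z = z₀ + w.
Then 3 − z = 3 − (z₀ + w) = (3 − z₀) − w = -6 − w.
f(z) = 1/(-6 − w) = (1/(-6)) · 1/(1 − w/(-6)) = Σ_{n≥0} w^n / (-6)^(n+1).
So c_n = 1/(-6)^(n+1):
  c_0 = 1/(-6)^1 = -1/6.
  c_1 = 1/(-6)^2 = 1/36.
  c_2 = 1/(-6)^3 = -1/216.
  c_3 = 1/(-6)^4 = 1/1296.
The series is valid for |w/d| < 1, i.e. |z − z₀| < |d|.
Radius of convergence: R = |3 − z₀| = |-6| = 6 (distance from z₀ to the singularity z = 3).

c_0 = -1/6, c_1 = 1/36, c_2 = -1/216, c_3 = 1/1296; R = 6.


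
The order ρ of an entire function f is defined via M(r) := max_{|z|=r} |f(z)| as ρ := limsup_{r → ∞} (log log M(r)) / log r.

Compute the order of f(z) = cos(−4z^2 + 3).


Write cos(w) = (e^{iw} ± e^{−iw})/(2 or 2i), so |cos(w)| ≤ e^{|w|}. With w = −4z^2 + 3, |w| ≤ 4r^2 + 3 on |z|=r, giving M(r) ≤ e^{4r^2 + 3} and ρ ≤ 2. For the lower bound, choose z on |z|=r with -4z^2 purely imaginary of modulus 4r^2; then |cos(−4z^2 + 3)| grows like e^{4r^2}/2, so ρ ≥ 2. Hence ρ = 2.
Therefore ρ = 2.

Order ρ = 2.


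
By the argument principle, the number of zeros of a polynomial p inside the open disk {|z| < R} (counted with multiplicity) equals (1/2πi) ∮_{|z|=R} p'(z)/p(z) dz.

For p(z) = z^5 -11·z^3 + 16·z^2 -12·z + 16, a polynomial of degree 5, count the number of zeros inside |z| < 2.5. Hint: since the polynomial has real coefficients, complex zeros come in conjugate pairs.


The zeros of p are: -4, 2, 2, (0 + 1i), (0 - 1i).
Their magnitudes are: 4, 2, 2, 1, 1.
Zeros with |z| < R = 2.5: 2, 2, (0 + 1i), (0 - 1i).
Count = 4.
By the argument principle, (1/2πi) ∮_{|z|=R} p'(z)/p(z) dz equals exactly this count.

Number of zeros inside |z| < 2.5: 4.


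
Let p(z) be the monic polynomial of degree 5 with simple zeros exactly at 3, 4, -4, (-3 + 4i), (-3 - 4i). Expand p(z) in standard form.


The polynomial is p(z) = ∏_{α ∈ S} (z − α), where S = {3, 4, -4, (-3 + 4i), (-3 - 4i)}.
Expanding the product yields: p(z) = z^5 + 3·z^4 -9·z^3 -123·z^2 -112·z + 1200.
Note conjugate pairs combine to real quadratics: (z − (-3+4i))(z − (-3−4i)) = z² + 6z + 25.
The resulting polynomial has degree 5 and real coefficients as required.

p(z) = z^5 + 3·z^4 -9·z^3 -123·z^2 -112·z + 1200.


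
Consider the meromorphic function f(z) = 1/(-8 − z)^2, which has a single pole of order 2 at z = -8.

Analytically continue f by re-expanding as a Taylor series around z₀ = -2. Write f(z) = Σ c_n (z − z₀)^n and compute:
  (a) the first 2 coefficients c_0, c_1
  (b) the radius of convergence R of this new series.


Let w = z − z₀, so z = z₀ + w.
Then -8 − z = -8 − (z₀ + w) = (-8 − z₀) − w = -6 − w.
f(z) = 1/(-6 − w)^2 = (1/(-6)^2) · (1 − w/(-6))^{−2}.
By the binomial series (1−u)^{−2} = Σ_{n≥0} C(n+1, 1) u^n for |u|<1, with u = w/(-6):
  c_n = C(n+1, 1) / (-6)^(n+2).
  c_0 = 1/(-6)^2 = 1/36.
  c_1 = 2/(-6)^3 = -1/108.
The series is valid for |w/d| < 1, i.e. |z − z₀| < |d|.
Radius of convergence: R = |-8 − z₀| = |-6| = 6 (distance from z₀ to the singularity z = -8).

c_0 = 1/36, c_1 = -1/108; R = 6.


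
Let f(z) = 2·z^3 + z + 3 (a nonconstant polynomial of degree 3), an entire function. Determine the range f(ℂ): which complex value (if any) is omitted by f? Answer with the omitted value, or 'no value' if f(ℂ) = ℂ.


Little Picard bounds the complement of f(ℂ) to at most one point.
For every w ∈ ℂ, the equation p(z) − w = 0 is a nonconstant polynomial in z and hence has at least one root by the fundamental theorem of algebra. So p is surjective onto ℂ, omitting no value.

Omitted value: no value.


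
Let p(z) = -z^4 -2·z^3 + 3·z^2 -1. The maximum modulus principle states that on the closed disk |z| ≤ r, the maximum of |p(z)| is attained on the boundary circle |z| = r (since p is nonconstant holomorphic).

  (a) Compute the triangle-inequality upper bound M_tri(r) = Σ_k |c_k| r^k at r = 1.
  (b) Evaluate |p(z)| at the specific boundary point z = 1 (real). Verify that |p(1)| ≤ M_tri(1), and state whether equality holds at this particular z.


Coefficients: c_0 = -1, c_1 = 0, c_2 = 3, c_3 = -2, c_4 = -1. Radius r = 1.
Part (a). Triangle bound: M_tri(r) = Σ_k |c_k| r^k
  = |-1|·1^0 + |0|·1^1 + |3|·1^2 + |-2|·1^3 + |-1|·1^4
  = 1 + 0 + 3 + 2 + 1 = 7.
This bounds M(r) := max_{|z|=r} |p(z)| from above; equality holds iff all terms c_k z^k can be made to align in phase at a single z on |z|=r.
Part (b). At z = 1 (real, on the circle |z| = r):
  p(1) = (-1)·1^0 + (0)·1^1 + (3)·1^2 + (-2)·1^3 + (-1)·1^4 = -1.
  |p(1)| = 1.
Check: |p(1)| = 1 ≤ 7 = M_tri(1). ✓ Equality does not hold at z = 1 (the coefficients have mixed signs, so the terms do not all align in phase there).

M_tri(1) = 7; |p(1)| = 1; equality at z=1: no.


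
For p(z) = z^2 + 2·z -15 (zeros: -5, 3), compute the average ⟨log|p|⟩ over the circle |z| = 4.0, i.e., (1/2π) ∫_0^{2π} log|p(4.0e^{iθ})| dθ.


Zeros: -5, 3; r = 4.0.
Inside |z| < r: 3. Outside (|z| ≥ r): -5.
p(0) = -15, so log|p(0)| = log(15) = 2.7081.
Apply Jensen: I(r) = log|p(0)| + Σ_k log(r/|z_k|), summed over zeros inside |z| < r.
  log(r/|z_k|) for z_k = 3: log(4.0/3) = 0.2877
  Outside zeros (-5) contribute nothing to the Jensen sum.
Sum over inside zeros: 0.2877.
I(r) = log|p(0)| + (inside sum) = 2.7081 + 0.2877 = 2.9957.
Note: since some zeros are outside |z| ≤ r, the simplified n·log(r) form does NOT apply — only the inside zeros contribute.

I(r) ≈ 2.9957.


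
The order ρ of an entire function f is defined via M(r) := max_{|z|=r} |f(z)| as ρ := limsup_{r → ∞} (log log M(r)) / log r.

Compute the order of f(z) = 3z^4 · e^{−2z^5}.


M(r) = max_{|z|=r} |3|·|z|^4·|e^{−2z^5}| = 3·r^4 · e^{2r^5} (the factors attain their maxima compatibly on |z|=r). Then log M(r) = log 3 + 4·log r + 2r^5, dominated by the last term, so log log M(r) ~ 5·log r. The polynomial factor 3z^4 contributes only a log r term and does not affect the order. ρ = 5.
Therefore ρ = 5.

Order ρ = 5.


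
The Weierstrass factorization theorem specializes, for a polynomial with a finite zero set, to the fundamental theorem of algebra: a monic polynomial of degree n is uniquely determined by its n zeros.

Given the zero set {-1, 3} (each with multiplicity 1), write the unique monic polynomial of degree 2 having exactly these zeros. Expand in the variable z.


The polynomial is p(z) = ∏_{α ∈ S} (z − α), where S = {-1, 3}.
Expanding the product yields: p(z) = z^2 -2·z -3.
The resulting polynomial has degree 2 and real coefficients as required.

p(z) = z^2 -2·z -3.


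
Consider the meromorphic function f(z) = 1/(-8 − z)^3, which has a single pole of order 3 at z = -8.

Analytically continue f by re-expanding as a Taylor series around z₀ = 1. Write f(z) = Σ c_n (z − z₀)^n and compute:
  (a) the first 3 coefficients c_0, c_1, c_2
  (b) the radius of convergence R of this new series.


Let w = z − z₀, so z = z₀ + w.
Then -8 − z = -8 − (z₀ + w) = (-8 − z₀) − w = -9 − w.
f(z) = 1/(-9 − w)^3 = (1/(-9)^3) · (1 − w/(-9))^{−3}.
By the binomial series (1−u)^{−3} = Σ_{n≥0} C(n+2, 2) u^n for |u|<1, with u = w/(-9):
  c_n = C(n+2, 2) / (-9)^(n+3).
  c_0 = 1/(-9)^3 = -1/729.
  c_1 = 3/(-9)^4 = 1/2187.
  c_2 = 6/(-9)^5 = -2/19683.
The series is valid for |w/d| < 1, i.e. |z − z₀| < |d|.
Radius of convergence: R = |-8 − z₀| = |-9| = 9 (distance from z₀ to the singularity z = -8).

c_0 = -1/729, c_1 = 1/2187, c_2 = -2/19683; R = 9.


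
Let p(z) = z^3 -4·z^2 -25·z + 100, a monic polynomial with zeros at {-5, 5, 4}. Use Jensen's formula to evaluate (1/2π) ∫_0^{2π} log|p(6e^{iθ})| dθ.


Zeros: -5, 4, 5; r = 6.
Inside |z| < r: -5, 4, 5. Outside (|z| ≥ r): ∅.
p(0) = 100, so log|p(0)| = log(100) = 4.6052.
Apply Jensen: I(r) = log|p(0)| + Σ_k log(r/|z_k|), summed over zeros inside |z| < r.
  log(r/|z_k|) for z_k = -5: log(6/5) = 0.1823
  log(r/|z_k|) for z_k = 5: log(6/5) = 0.1823
  log(r/|z_k|) for z_k = 4: log(6/4) = 0.4055
Sum over inside zeros: 0.7701.
I(r) = log|p(0)| + (inside sum) = 4.6052 + 0.7701 = 5.3753.
Closed form (all zeros inside, monic): I(r) = n·log(r) = 3·log(6) = 5.3753. ✓

I(r) ≈ 5.3753.


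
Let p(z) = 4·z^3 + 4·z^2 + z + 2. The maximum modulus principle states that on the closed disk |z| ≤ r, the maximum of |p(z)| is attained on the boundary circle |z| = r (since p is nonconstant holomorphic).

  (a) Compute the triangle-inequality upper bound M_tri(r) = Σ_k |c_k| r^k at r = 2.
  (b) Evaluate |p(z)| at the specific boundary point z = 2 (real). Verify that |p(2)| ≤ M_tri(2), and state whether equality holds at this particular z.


Coefficients: c_0 = 2, c_1 = 1, c_2 = 4, c_3 = 4. Radius r = 2.
Part (a). Triangle bound: M_tri(r) = Σ_k |c_k| r^k
  = |2|·2^0 + |1|·2^1 + |4|·2^2 + |4|·2^3
  = 2 + 2 + 16 + 32 = 52.
This bounds M(r) := max_{|z|=r} |p(z)| from above; equality holds iff all terms c_k z^k can be made to align in phase at a single z on |z|=r.
Part (b). At z = 2 (real, on the circle |z| = r):
  p(2) = (2)·2^0 + (1)·2^1 + (4)·2^2 + (4)·2^3 = 52.
  |p(2)| = 52.
Since all nonzero coefficients share the same sign, |p(2)| = 52 = M_tri(2); the triangle bound is attained at z = 2, so in fact M(r) = 52.

M_tri(2) = 52; |p(2)| = 52; equality at z=2: yes.


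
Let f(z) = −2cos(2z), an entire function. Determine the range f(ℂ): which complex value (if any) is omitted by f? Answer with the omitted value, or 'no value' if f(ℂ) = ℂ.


Little Picard bounds the complement of f(ℂ) to at most one point.
cos is entire and surjective onto ℂ: for every w ∈ ℂ, cos(ζ) = w has a solution ζ ∈ ℂ (e.g., via the complex inverse arccos). With ζ = 2z this gives z = ζ/(2). Then -2·cos(2z) takes every value in -2·ℂ = ℂ, and adding 0 is a bijection of ℂ. So f is surjective and omits no value. (Note: only on the real line is cos bounded by [−1, 1].)

Omitted value: no value.


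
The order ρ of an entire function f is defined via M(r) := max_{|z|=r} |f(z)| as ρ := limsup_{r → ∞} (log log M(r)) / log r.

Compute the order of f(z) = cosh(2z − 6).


cosh(w) is a linear combination of e^{iw} and e^{−iw} (or e^w, e^{−w} in the hyperbolic case), so |cosh(w)| ≤ e^{|w|}. With w = 2z − 6, |w| ≤ 2|z| + 6 = 2r + 6 on |z| = r, giving M(r) ≤ e^{2r + 6}, so ρ ≤ 1. On a suitable ray (z = it for sin/cos; z = t for sinh/cosh, t real → ∞), |cosh(2z − 6)| grows like e^{2|t|}/2, so ρ ≥ 1. Hence ρ = 1.
Therefore ρ = 1.

Order ρ = 1.


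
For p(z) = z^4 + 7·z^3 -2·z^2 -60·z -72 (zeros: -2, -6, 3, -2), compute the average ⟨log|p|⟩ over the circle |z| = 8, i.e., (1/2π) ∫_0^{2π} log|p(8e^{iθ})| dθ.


Zeros: -6, -2, -2, 3; r = 8.
Inside |z| < r: -6, -2, -2, 3. Outside (|z| ≥ r): ∅.
p(0) = -72, so log|p(0)| = log(72) = 4.2767.
Apply Jensen: I(r) = log|p(0)| + Σ_k log(r/|z_k|), summed over zeros inside |z| < r.
  log(r/|z_k|) for z_k = -2: log(8/2) = 1.3863
  log(r/|z_k|) for z_k = -6: log(8/6) = 0.2877
  log(r/|z_k|) for z_k = 3: log(8/3) = 0.9808
  log(r/|z_k|) for z_k = -2: log(8/2) = 1.3863
Sum over inside zeros: 4.0411.
I(r) = log|p(0)| + (inside sum) = 4.2767 + 4.0411 = 8.3178.
Closed form (all zeros inside, monic): I(r) = n·log(r) = 4·log(8) = 8.3178. ✓

I(r) ≈ 8.3178.


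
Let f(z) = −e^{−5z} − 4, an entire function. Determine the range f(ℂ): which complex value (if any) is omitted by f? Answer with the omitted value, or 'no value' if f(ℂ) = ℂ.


Little Picard bounds the complement of f(ℂ) to at most one point.
e^{−5z} is never zero on ℂ, so -1·e^{−5z} takes every value in ℂ ∖ {0}. Adding -4 shifts the range to ℂ ∖ {-4}. Thus f omits exactly the value -4.

Omitted value: -4.


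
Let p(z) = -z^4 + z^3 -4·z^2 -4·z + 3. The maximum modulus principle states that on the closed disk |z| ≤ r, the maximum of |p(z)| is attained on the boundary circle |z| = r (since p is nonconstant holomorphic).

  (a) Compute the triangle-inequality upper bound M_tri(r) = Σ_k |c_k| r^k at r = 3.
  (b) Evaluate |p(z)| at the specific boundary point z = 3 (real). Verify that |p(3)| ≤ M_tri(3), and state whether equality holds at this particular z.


Coefficients: c_0 = 3, c_1 = -4, c_2 = -4, c_3 = 1, c_4 = -1. Radius r = 3.
Part (a). Triangle bound: M_tri(r) = Σ_k |c_k| r^k
  = |3|·3^0 + |-4|·3^1 + |-4|·3^2 + |1|·3^3 + |-1|·3^4
  = 3 + 12 + 36 + 27 + 81 = 159.
This bounds M(r) := max_{|z|=r} |p(z)| from above; equality holds iff all terms c_k z^k can be made to align in phase at a single z on |z|=r.
Part (b). At z = 3 (real, on the circle |z| = r):
  p(3) = (3)·3^0 + (-4)·3^1 + (-4)·3^2 + (1)·3^3 + (-1)·3^4 = -99.
  |p(3)| = 99.
Check: |p(3)| = 99 ≤ 159 = M_tri(3). ✓ Equality does not hold at z = 3 (the coefficients have mixed signs, so the terms do not all align in phase there).

M_tri(3) = 159; |p(3)| = 99; equality at z=3: no.


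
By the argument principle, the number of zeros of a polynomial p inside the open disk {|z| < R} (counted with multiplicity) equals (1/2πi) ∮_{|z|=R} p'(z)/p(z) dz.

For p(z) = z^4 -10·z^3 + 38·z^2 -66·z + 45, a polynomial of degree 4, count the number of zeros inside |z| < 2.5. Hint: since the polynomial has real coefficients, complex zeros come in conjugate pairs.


The zeros of p are: 3, (2 + 1i), (2 - 1i), 3.
Their magnitudes are: 3, 2.236, 2.236, 3.
Zeros with |z| < R = 2.5: (2 + 1i), (2 - 1i).
Count = 2.
By the argument principle, (1/2πi) ∮_{|z|=R} p'(z)/p(z) dz equals exactly this count.

Number of zeros inside |z| < 2.5: 2.
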